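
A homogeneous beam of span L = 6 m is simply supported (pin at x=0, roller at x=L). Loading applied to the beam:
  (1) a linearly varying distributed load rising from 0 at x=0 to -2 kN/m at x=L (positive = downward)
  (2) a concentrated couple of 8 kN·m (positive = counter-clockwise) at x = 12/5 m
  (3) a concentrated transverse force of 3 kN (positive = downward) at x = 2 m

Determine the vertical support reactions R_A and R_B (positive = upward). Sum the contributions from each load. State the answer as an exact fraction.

R_A = 4/3 kN, R_B = -13/3 kN

Load 1 — triangular load w₀=-2 kN/m (0→w₀ over full span):
  R_A = w₀L/6 = (-2)·6/6 = -2 kN
  R_B = w₀L/3 = (-2)·6/3 = -4 kN
Load 2 — applied couple M₀=8 kN·m at a=12/5 m (b=L-a=18/5):
  R_A = M₀/L = 8/6 = 4/3 kN
  R_B = -M₀/L = -8/6 = -4/3 kN
Load 3 — point force P=3 kN at a=2 m (b=L-a=4):
  R_A = Pb/L = 3·4/6 = 2 kN
  R_B = Pa/L = 3·2/6 = 1 kN
Superposition: R_A = 4/3 kN, R_B = -13/3 kN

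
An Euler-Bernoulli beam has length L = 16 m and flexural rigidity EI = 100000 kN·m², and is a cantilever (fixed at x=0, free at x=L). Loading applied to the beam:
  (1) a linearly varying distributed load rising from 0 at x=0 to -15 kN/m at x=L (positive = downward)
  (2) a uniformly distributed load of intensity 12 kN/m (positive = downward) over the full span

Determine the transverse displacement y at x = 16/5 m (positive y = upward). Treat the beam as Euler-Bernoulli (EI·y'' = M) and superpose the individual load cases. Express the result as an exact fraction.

y(16/5) = -94464/9765625 m

Load 1 — triangular load w₀=-15 kN/m (0→w₀ over full span):
  y_1 = (w₀Lx³/12-w₀L²x²/6-w₀x⁵/(120L))/EI = ((-15)·16·(16/5)³/12-(-15)·16²·(16/5)²/6-(-15)·(16/5)⁵/(120·16))/100000 = 576256/9765625 m
Load 2 — uniform load w=12 kN/m over full span:
  y_2 = -wx²(x²-4Lx+6L²)/(24EI) = -12·(16/5)²·((16/5)²-4·16·(16/5)+6·16²)/(24·100000) = -134144/1953125 m
Superposition: y = Σ y_i = -94464/9765625 m ≈ -0.009673 m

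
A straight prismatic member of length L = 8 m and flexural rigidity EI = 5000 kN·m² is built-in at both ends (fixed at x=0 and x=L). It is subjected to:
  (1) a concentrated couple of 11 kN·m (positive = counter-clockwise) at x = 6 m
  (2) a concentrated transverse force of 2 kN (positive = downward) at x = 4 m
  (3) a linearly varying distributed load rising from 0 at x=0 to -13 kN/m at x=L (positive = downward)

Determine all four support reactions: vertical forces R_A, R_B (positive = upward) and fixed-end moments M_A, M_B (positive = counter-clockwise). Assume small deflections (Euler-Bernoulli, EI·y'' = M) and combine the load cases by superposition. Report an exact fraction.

R_A = -4177/320 kN, M_A = -5351/240 kN·m, R_B = -11823/320 kN, M_B = 3003/80 kN·m

Load 1 — applied couple M₀=11 kN·m at a=6 m (b=L-a=2):
  R_A = 6M₀ab/L³ = 6·11·6·2/8³ = 99/64 kN
  M_A = M₀b(2a-b)/L² = 11·2·(2·6-2)/8² = 55/16 kN·m
  R_B = -6M₀ab/L³ = -6·11·6·2/8³ = -99/64 kN
  M_B = M₀a(2b-a)/L² = 11·6·(2·2-6)/8² = -33/16 kN·m
Load 2 — point force P=2 kN at a=4 m (b=L-a=4):
  R_A = Pb²(3a+b)/L³ = 2·4²·(3·4+4)/8³ = 1 kN
  M_A = Pab²/L² = 2·4·4²/8² = 2 kN·m
  R_B = Pa²(a+3b)/L³ = 2·4²·(4+3·4)/8³ = 1 kN
  M_B = -Pa²b/L² = -2·4²·4/8² = -2 kN·m
Load 3 — triangular load w₀=-13 kN/m (0→w₀ over full span):
  R_A = 3w₀L/20 = 3·(-13)·8/20 = -78/5 kN
  M_A = w₀L²/30 = (-13)·8²/30 = -416/15 kN·m
  R_B = 7w₀L/20 = 7·(-13)·8/20 = -182/5 kN
  M_B = -w₀L²/20 = -(-13)·8²/20 = 208/5 kN·m
Superposition: R_A = -4177/320 kN, M_A = -5351/240 kN·m, R_B = -11823/320 kN, M_B = 3003/80 kN·m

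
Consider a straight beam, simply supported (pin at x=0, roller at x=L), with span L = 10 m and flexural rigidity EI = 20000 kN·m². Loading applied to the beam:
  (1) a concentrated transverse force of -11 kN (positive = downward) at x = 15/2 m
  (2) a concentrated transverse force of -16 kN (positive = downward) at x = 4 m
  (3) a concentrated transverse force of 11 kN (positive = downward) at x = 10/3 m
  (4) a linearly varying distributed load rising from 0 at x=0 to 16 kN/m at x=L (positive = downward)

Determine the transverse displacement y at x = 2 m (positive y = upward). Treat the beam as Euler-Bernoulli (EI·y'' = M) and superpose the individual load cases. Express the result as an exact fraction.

y(2) = -14218649/648000000 m

Load 1 — point force P=-11 kN at a=15/2 m (b=L-a=5/2):
  y_1 = -Pbx(L²-b²-x²)/(6LEI)  [x≤a] = -(-11)·(5/2)·2·(10²-(5/2)²-2²)/(6·10·20000) = 3949/960000 m
Load 2 — point force P=-16 kN at a=4 m (b=L-a=6):
  y_2 = -Pbx(L²-b²-x²)/(6LEI)  [x≤a] = -(-16)·6·2·(10²-6²-2²)/(6·10·20000) = 6/625 m
Load 3 — point force P=11 kN at a=10/3 m (b=L-a=20/3):
  y_3 = -Pbx(L²-b²-x²)/(6LEI)  [x≤a] = -11·(20/3)·2·(10²-(20/3)²-2²)/(6·10·20000) = -319/50625 m
Load 4 — triangular load w₀=16 kN/m (0→w₀ over full span):
  y_4 = -w₀x(7L⁴-10L²x²+3x⁴)/(360LEI) = -16·2·(7·10⁴-10·10²·2²+3·2⁴)/(360·10·20000) = -1376/46875 m
Superposition: y = Σ y_i = -14218649/648000000 m ≈ -0.021942 m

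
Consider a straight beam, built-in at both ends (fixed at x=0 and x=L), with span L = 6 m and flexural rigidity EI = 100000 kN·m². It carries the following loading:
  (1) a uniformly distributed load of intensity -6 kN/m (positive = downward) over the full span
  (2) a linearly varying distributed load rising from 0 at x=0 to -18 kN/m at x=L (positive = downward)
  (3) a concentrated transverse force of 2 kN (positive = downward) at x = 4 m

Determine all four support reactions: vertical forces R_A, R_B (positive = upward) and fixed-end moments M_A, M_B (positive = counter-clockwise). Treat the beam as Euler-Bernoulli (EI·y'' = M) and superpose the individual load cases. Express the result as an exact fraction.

Load 1 — uniform load w=-6 kN/m over full span:
  R_A = wL/2 = (-6)·6/2 = -18 kN
  M_A = wL²/12 = (-6)·6²/12 = -18 kN·m
  R_B = wL/2 = (-6)·6/2 = -18 kN
  M_B = -wL²/12 = -(-6)·6²/12 = 18 kN·m
Load 2 — triangular load w₀=-18 kN/m (0→w₀ over full span):
  R_A = 3w₀L/20 = 3·(-18)·6/20 = -81/5 kN
  M_A = w₀L²/30 = (-18)·6²/30 = -108/5 kN·m
  R_B = 7w₀L/20 = 7·(-18)·6/20 = -189/5 kN
  M_B = -w₀L²/20 = -(-18)·6²/20 = 162/5 kN·m
Load 3 — point force P=2 kN at a=4 m (b=L-a=2):
  R_A = Pb²(3a+b)/L³ = 2·2²·(3·4+2)/6³ = 14/27 kN
  M_A = Pab²/L² = 2·4·2²/6² = 8/9 kN·m
  R_B = Pa²(a+3b)/L³ = 2·4²·(4+3·2)/6³ = 40/27 kN
  M_B = -Pa²b/L² = -2·4²·2/6² = -16/9 kN·m
Superposition: R_A = -4547/135 kN, M_A = -1742/45 kN·m, R_B = -7333/135 kN, M_B = 2188/45 kN·m

R_A = -4547/135 kN, M_A = -1742/45 kN·m, R_B = -7333/135 kN, M_B = 2188/45 kN·m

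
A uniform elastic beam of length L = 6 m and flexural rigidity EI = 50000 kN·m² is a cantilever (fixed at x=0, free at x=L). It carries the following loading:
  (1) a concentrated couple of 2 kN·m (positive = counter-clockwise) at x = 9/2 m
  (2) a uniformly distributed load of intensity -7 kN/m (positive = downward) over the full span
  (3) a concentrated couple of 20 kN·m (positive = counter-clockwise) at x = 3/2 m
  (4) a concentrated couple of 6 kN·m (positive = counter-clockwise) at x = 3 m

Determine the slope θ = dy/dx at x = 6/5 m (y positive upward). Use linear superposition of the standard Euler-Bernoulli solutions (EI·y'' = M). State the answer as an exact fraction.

θ(6/5) = 4893/1562500 rad

Load 1 — applied couple M₀=2 kN·m at a=9/2 m (b=L-a=3/2):
  θ_1 = M₀x/EI  [x≤a] = 2·(6/5)/50000 = 3/62500 rad
Load 2 — uniform load w=-7 kN/m over full span:
  θ_2 = -wx(x²-3Lx+3L²)/(6EI) = -(-7)·(6/5)·((6/5)²-3·6·(6/5)+3·6²)/(6·50000) = 3843/1562500 rad
Load 3 — applied couple M₀=20 kN·m at a=3/2 m (b=L-a=9/2):
  θ_3 = M₀x/EI  [x≤a] = 20·(6/5)/50000 = 3/6250 rad
Load 4 — applied couple M₀=6 kN·m at a=3 m (b=L-a=3):
  θ_4 = M₀x/EI  [x≤a] = 6·(6/5)/50000 = 9/62500 rad
Superposition: θ = Σ θ_i = 4893/1562500 rad ≈ 0.003132 rad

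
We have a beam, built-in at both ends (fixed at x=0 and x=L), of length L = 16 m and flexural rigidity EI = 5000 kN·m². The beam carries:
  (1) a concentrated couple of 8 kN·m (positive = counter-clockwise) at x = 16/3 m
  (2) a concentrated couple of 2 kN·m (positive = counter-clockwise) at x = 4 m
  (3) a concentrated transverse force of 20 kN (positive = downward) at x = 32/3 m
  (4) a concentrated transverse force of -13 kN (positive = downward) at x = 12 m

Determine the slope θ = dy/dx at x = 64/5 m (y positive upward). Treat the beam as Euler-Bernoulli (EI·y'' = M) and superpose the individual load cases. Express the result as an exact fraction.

θ(64/5) = 2701/421875 rad

Load 1 — applied couple M₀=8 kN·m at a=16/3 m (b=L-a=32/3):
  θ_1 = (R_Ax²/2 - M_Ax - M₀(x-a))/EI  [x>a] with R_A=2/3, M_A=0 = ((2/3)·(64/5)²/2 - 0·(64/5) - 8·((64/5)-(16/3)))/5000 = -16/15625 rad
Load 2 — applied couple M₀=2 kN·m at a=4 m (b=L-a=12):
  θ_2 = (R_Ax²/2 - M_Ax - M₀(x-a))/EI  [x>a] with R_A=9/64, M_A=-3/8 = ((9/64)·(64/5)²/2 - (-3/8)·(64/5) - 2·((64/5)-4))/5000 = -4/15625 rad
Load 3 — point force P=20 kN at a=32/3 m (b=L-a=16/3):
  θ_3 = Pa²(L-x)(2bL-(3b+a)(L-x))/(2L³EI)  [x>a] = 20·(32/3)²·(16-(64/5))·(2·(16/3)·16-(3·(16/3)+(32/3))·(16-(64/5)))/(2·16³·5000) = 256/16875 rad
Load 4 — point force P=-13 kN at a=12 m (b=L-a=4):
  θ_4 = Pa²(L-x)(2bL-(3b+a)(L-x))/(2L³EI)  [x>a] = (-13)·12²·(16-(64/5))·(2·4·16-(3·4+12)·(16-(64/5)))/(2·16³·5000) = -117/15625 rad
Superposition: θ = Σ θ_i = 2701/421875 rad ≈ 0.006402 rad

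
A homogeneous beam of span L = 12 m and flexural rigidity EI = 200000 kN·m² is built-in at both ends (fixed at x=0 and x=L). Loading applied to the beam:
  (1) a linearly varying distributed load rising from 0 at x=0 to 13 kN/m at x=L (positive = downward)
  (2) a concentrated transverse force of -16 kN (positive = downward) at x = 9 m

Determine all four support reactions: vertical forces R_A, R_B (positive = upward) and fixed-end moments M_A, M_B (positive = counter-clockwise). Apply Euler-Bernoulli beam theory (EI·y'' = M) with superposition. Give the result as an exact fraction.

R_A = 209/10 kN, M_A = 267/5 kN·m, R_B = 411/10 kN, M_B = -333/5 kN·m

Load 1 — triangular load w₀=13 kN/m (0→w₀ over full span):
  R_A = 3w₀L/20 = 3·13·12/20 = 117/5 kN
  M_A = w₀L²/30 = 13·12²/30 = 312/5 kN·m
  R_B = 7w₀L/20 = 7·13·12/20 = 273/5 kN
  M_B = -w₀L²/20 = -13·12²/20 = -468/5 kN·m
Load 2 — point force P=-16 kN at a=9 m (b=L-a=3):
  R_A = Pb²(3a+b)/L³ = (-16)·3²·(3·9+3)/12³ = -5/2 kN
  M_A = Pab²/L² = (-16)·9·3²/12² = -9 kN·m
  R_B = Pa²(a+3b)/L³ = (-16)·9²·(9+3·3)/12³ = -27/2 kN
  M_B = -Pa²b/L² = -(-16)·9²·3/12² = 27 kN·m
Superposition: R_A = 209/10 kN, M_A = 267/5 kN·m, R_B = 411/10 kN, M_B = -333/5 kN·m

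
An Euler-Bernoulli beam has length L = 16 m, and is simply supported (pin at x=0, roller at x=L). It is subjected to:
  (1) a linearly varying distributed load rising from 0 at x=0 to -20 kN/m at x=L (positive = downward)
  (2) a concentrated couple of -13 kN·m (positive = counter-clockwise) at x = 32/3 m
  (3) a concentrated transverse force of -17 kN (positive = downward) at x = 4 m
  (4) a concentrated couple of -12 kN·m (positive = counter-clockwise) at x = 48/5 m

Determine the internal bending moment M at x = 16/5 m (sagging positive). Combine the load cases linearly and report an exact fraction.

M(16/5) = -5241/25 kN·m

Load 1 — triangular load w₀=-20 kN/m (0→w₀ over full span):
  M_1 = w₀Lx/6 - w₀x³/(6L) = (-20)·16·(16/5)/6 - (-20)·(16/5)³/(6·16) = -4096/25 kN·m
Load 2 — applied couple M₀=-13 kN·m at a=32/3 m (b=L-a=16/3):
  M_2 = M₀x/L  [x≤a] = (-13)·(16/5)/16 = -13/5 kN·m
Load 3 — point force P=-17 kN at a=4 m (b=L-a=12):
  M_3 = Pbx/L  [x≤a] = (-17)·12·(16/5)/16 = -204/5 kN·m
Load 4 — applied couple M₀=-12 kN·m at a=48/5 m (b=L-a=32/5):
  M_4 = M₀x/L  [x≤a] = (-12)·(16/5)/16 = -12/5 kN·m
Superposition: M = Σ M_i = -5241/25 kN·m ≈ -209.640000 kN·m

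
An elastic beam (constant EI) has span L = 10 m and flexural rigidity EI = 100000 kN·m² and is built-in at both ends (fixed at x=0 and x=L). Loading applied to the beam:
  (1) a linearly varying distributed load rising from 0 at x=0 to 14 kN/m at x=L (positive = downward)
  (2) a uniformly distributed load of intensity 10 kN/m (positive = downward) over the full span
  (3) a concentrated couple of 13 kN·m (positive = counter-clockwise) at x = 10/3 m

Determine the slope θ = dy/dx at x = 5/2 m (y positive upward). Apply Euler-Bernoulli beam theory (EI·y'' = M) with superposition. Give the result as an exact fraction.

Load 1 — triangular load w₀=14 kN/m (0→w₀ over full span):
  θ_1 = -w₀(2x(L-x)(L-2x)(x+2L)+x²(L-x)²)/(120LEI) = -14·(2·(5/2)·(10-(5/2))·(10-2·(5/2))·((5/2)+2·10)+(5/2)²·(10-(5/2))²)/(120·10·100000) = -273/512000 rad
Load 2 — uniform load w=10 kN/m over full span:
  θ_2 = -wx(L-x)(L-2x)/(12EI) = -10·(5/2)·(10-(5/2))·(10-2·(5/2))/(12·100000) = -1/1280 rad
Load 3 — applied couple M₀=13 kN·m at a=10/3 m (b=L-a=20/3):
  θ_3 = (R_Ax²/2 - M_Ax)/EI  [x≤a] with R_A=26/15, M_A=0 = ((26/15)·(5/2)²/2 - 0·(5/2))/100000 = 13/240000 rad
Superposition: θ = Σ θ_i = -9679/7680000 rad ≈ -0.001260 rad

θ(5/2) = -9679/7680000 rad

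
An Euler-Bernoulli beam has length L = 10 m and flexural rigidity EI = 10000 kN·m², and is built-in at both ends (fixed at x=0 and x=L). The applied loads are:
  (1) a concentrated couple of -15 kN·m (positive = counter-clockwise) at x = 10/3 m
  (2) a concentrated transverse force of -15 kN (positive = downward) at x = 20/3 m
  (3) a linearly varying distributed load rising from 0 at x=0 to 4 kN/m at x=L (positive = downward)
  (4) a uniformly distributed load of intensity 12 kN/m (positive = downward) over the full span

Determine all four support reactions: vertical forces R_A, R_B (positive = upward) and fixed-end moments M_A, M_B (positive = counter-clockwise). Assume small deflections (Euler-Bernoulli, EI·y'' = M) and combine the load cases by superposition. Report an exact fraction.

Load 1 — applied couple M₀=-15 kN·m at a=10/3 m (b=L-a=20/3):
  R_A = 6M₀ab/L³ = 6·(-15)·(10/3)·(20/3)/10³ = -2 kN
  M_A = M₀b(2a-b)/L² = (-15)·(20/3)·(2·(10/3)-(20/3))/10² = 0 kN·m
  R_B = -6M₀ab/L³ = -6·(-15)·(10/3)·(20/3)/10³ = 2 kN
  M_B = M₀a(2b-a)/L² = (-15)·(10/3)·(2·(20/3)-(10/3))/10² = -5 kN·m
Load 2 — point force P=-15 kN at a=20/3 m (b=L-a=10/3):
  R_A = Pb²(3a+b)/L³ = (-15)·(10/3)²·(3·(20/3)+(10/3))/10³ = -35/9 kN
  M_A = Pab²/L² = (-15)·(20/3)·(10/3)²/10² = -100/9 kN·m
  R_B = Pa²(a+3b)/L³ = (-15)·(20/3)²·((20/3)+3·(10/3))/10³ = -100/9 kN
  M_B = -Pa²b/L² = -(-15)·(20/3)²·(10/3)/10² = 200/9 kN·m
Load 3 — triangular load w₀=4 kN/m (0→w₀ over full span):
  R_A = 3w₀L/20 = 3·4·10/20 = 6 kN
  M_A = w₀L²/30 = 4·10²/30 = 40/3 kN·m
  R_B = 7w₀L/20 = 7·4·10/20 = 14 kN
  M_B = -w₀L²/20 = -4·10²/20 = -20 kN·m
Load 4 — uniform load w=12 kN/m over full span:
  R_A = wL/2 = 12·10/2 = 60 kN
  M_A = wL²/12 = 12·10²/12 = 100 kN·m
  R_B = wL/2 = 12·10/2 = 60 kN
  M_B = -wL²/12 = -12·10²/12 = -100 kN·m
Superposition: R_A = 541/9 kN, M_A = 920/9 kN·m, R_B = 584/9 kN, M_B = -925/9 kN·m

R_A = 541/9 kN, M_A = 920/9 kN·m, R_B = 584/9 kN, M_B = -925/9 kN·m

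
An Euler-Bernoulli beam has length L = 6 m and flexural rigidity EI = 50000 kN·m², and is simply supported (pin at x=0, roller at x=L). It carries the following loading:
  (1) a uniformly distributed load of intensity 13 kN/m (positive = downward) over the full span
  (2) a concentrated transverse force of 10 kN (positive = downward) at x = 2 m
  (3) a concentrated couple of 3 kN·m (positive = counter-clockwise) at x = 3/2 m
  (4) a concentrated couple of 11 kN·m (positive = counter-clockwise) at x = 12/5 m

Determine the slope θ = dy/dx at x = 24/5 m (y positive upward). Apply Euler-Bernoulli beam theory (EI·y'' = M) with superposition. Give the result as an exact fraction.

θ(24/5) = 1828157/900000000 rad

Load 1 — uniform load w=13 kN/m over full span:
  θ_1 = -w(L³-6Lx²+4x³)/(24EI) = -13·(6³-6·6·(24/5)²+4·(24/5)³)/(24·50000) = 11583/6250000 rad
Load 2 — point force P=10 kN at a=2 m (b=L-a=4):
  θ_2 = -Pa(2L²-6Lx+3x²+a²)/(6LEI)  [x>a] = -10·2·(2·6²-6·6·(24/5)+3·(24/5)²+2²)/(6·6·50000) = 173/562500 rad
Load 3 — applied couple M₀=3 kN·m at a=3/2 m (b=L-a=9/2):
  θ_3 = (M₀x²/(2L)-M₀(x-a)+C₁)/EI  [x>a] with C₁=M₀(3b²-L²)/(6L)=33/16 = (3·(24/5)²/(2·6)-3·((24/5)-(3/2))+(33/16))/50000 = -831/20000000 rad
Load 4 — applied couple M₀=11 kN·m at a=12/5 m (b=L-a=18/5):
  θ_4 = (M₀x²/(2L)-M₀(x-a)+C₁)/EI  [x>a] with C₁=M₀(3b²-L²)/(6L)=22/25 = (11·(24/5)²/(2·6)-11·((24/5)-(12/5))+(22/25))/50000 = -11/125000 rad
Superposition: θ = Σ θ_i = 1828157/900000000 rad ≈ 0.002031 rad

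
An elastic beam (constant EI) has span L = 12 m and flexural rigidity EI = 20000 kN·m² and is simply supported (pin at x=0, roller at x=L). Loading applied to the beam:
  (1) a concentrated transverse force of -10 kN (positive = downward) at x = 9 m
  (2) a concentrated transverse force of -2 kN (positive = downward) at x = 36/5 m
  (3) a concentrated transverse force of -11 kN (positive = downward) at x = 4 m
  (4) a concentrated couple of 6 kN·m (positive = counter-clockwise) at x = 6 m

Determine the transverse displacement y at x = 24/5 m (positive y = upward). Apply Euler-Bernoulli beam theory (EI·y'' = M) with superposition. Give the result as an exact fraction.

y(24/5) = 192659/6250000 m

Load 1 — point force P=-10 kN at a=9 m (b=L-a=3):
  y_1 = -Pbx(L²-b²-x²)/(6LEI)  [x≤a] = -(-10)·3·(24/5)·(12²-3²-(24/5)²)/(6·12·20000) = 2799/250000 m
Load 2 — point force P=-2 kN at a=36/5 m (b=L-a=24/5):
  y_2 = -Pbx(L²-b²-x²)/(6LEI)  [x≤a] = -(-2)·(24/5)·(24/5)·(12²-(24/5)²-(24/5)²)/(6·12·20000) = 1224/390625 m
Load 3 — point force P=-11 kN at a=4 m (b=L-a=8):
  y_3 = -Pa(L-x)(2Lx-a²-x²)/(6LEI)  [x>a] = -(-11)·4·(12-(24/5))·(2·12·(24/5)-4²-(24/5)²)/(6·12·20000) = 1309/78125 m
Load 4 — applied couple M₀=6 kN·m at a=6 m (b=L-a=6):
  y_4 = (M₀x³/(6L)+C₁x)/EI  [x≤a] with C₁=M₀(3b²-L²)/(6L)=-3 = (6·(24/5)³/(6·12)+(-3)·(24/5))/20000 = -81/312500 m
Superposition: y = Σ y_i = 192659/6250000 m ≈ 0.030825 m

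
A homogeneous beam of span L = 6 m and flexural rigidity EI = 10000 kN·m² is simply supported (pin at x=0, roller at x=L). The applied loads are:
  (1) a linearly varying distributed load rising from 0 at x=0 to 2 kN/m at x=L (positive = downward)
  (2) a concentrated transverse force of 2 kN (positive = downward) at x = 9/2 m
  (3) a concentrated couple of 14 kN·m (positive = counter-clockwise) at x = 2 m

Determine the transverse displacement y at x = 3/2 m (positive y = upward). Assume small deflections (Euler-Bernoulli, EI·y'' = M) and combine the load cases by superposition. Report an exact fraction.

y(3/2) = -1823/2560000 m

Load 1 — triangular load w₀=2 kN/m (0→w₀ over full span):
  y_1 = -w₀x(7L⁴-10L²x²+3x⁴)/(360LEI) = -2·(3/2)·(7·6⁴-10·6²·(3/2)²+3·(3/2)⁴)/(360·6·10000) = -2943/2560000 m
Load 2 — point force P=2 kN at a=9/2 m (b=L-a=3/2):
  y_2 = -Pbx(L²-b²-x²)/(6LEI)  [x≤a] = -2·(3/2)·(3/2)·(6²-(3/2)²-(3/2)²)/(6·6·10000) = -63/160000 m
Load 3 — applied couple M₀=14 kN·m at a=2 m (b=L-a=4):
  y_3 = (M₀x³/(6L)+C₁x)/EI  [x≤a] with C₁=M₀(3b²-L²)/(6L)=14/3 = (14·(3/2)³/(6·6)+(14/3)·(3/2))/10000 = 133/160000 m
Superposition: y = Σ y_i = -1823/2560000 m ≈ -0.000712 m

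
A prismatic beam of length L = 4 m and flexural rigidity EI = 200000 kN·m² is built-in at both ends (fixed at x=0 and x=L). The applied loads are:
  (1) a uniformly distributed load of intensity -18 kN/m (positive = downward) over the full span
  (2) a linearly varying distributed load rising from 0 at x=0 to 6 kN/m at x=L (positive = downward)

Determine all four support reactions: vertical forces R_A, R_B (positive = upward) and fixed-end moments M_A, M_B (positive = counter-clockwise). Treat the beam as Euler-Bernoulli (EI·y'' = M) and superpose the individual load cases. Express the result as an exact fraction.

Load 1 — uniform load w=-18 kN/m over full span:
  R_A = wL/2 = (-18)·4/2 = -36 kN
  M_A = wL²/12 = (-18)·4²/12 = -24 kN·m
  R_B = wL/2 = (-18)·4/2 = -36 kN
  M_B = -wL²/12 = -(-18)·4²/12 = 24 kN·m
Load 2 — triangular load w₀=6 kN/m (0→w₀ over full span):
  R_A = 3w₀L/20 = 3·6·4/20 = 18/5 kN
  M_A = w₀L²/30 = 6·4²/30 = 16/5 kN·m
  R_B = 7w₀L/20 = 7·6·4/20 = 42/5 kN
  M_B = -w₀L²/20 = -6·4²/20 = -24/5 kN·m
Superposition: R_A = -162/5 kN, M_A = -104/5 kN·m, R_B = -138/5 kN, M_B = 96/5 kN·m

R_A = -162/5 kN, M_A = -104/5 kN·m, R_B = -138/5 kN, M_B = 96/5 kN·m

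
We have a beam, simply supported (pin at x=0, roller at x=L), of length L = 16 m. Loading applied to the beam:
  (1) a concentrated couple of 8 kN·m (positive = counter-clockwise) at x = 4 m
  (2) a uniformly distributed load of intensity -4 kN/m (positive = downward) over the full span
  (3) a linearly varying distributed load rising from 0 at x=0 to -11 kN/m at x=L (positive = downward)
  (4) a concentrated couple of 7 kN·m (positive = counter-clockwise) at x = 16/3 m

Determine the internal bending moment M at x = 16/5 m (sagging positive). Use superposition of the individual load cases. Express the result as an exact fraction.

M(16/5) = -21129/125 kN·m

Load 1 — applied couple M₀=8 kN·m at a=4 m (b=L-a=12):
  M_1 = M₀x/L  [x≤a] = 8·(16/5)/16 = 8/5 kN·m
Load 2 — uniform load w=-4 kN/m over full span:
  M_2 = wx(L-x)/2 = (-4)·(16/5)·(16-(16/5))/2 = -2048/25 kN·m
Load 3 — triangular load w₀=-11 kN/m (0→w₀ over full span):
  M_3 = w₀Lx/6 - w₀x³/(6L) = (-11)·16·(16/5)/6 - (-11)·(16/5)³/(6·16) = -11264/125 kN·m
Load 4 — applied couple M₀=7 kN·m at a=16/3 m (b=L-a=32/3):
  M_4 = M₀x/L  [x≤a] = 7·(16/5)/16 = 7/5 kN·m
Superposition: M = Σ M_i = -21129/125 kN·m ≈ -169.032000 kN·m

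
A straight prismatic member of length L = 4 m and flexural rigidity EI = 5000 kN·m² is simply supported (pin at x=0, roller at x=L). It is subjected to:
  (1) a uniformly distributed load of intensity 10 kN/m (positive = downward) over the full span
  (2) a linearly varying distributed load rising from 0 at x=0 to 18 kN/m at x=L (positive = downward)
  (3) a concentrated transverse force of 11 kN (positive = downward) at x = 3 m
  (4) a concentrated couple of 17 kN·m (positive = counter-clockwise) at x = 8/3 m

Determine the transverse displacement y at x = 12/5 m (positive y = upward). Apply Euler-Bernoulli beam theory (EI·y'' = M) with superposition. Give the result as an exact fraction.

y(12/5) = -7438811/468750000 m

Load 1 — uniform load w=10 kN/m over full span:
  y_1 = -wx(L³-2Lx²+x³)/(24EI) = -10·(12/5)·(4³-2·4·(12/5)²+(12/5)³)/(24·5000) = -496/78125 m
Load 2 — triangular load w₀=18 kN/m (0→w₀ over full span):
  y_2 = -w₀x(7L⁴-10L²x²+3x⁴)/(360LEI) = -18·(12/5)·(7·4⁴-10·4²·(12/5)²+3·(12/5)⁴)/(360·4·5000) = -56832/9765625 m
Load 3 — point force P=11 kN at a=3 m (b=L-a=1):
  y_3 = -Pbx(L²-b²-x²)/(6LEI)  [x≤a] = -11·1·(12/5)·(4²-1²-(12/5)²)/(6·4·5000) = -2541/1250000 m
Load 4 — applied couple M₀=17 kN·m at a=8/3 m (b=L-a=4/3):
  y_4 = (M₀x³/(6L)+C₁x)/EI  [x≤a] with C₁=M₀(3b²-L²)/(6L)=-68/9 = (17·(12/5)³/(6·4)+(-68/9)·(12/5))/5000 = -391/234375 m
Superposition: y = Σ y_i = -7438811/468750000 m ≈ -0.015869 m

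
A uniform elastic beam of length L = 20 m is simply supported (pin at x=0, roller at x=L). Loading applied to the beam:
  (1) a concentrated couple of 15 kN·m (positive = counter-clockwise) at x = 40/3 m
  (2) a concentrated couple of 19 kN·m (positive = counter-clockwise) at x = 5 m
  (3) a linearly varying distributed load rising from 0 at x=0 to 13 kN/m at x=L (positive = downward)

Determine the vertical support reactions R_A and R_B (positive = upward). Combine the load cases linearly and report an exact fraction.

Load 1 — applied couple M₀=15 kN·m at a=40/3 m (b=L-a=20/3):
  R_A = M₀/L = 15/20 = 3/4 kN
  R_B = -M₀/L = -15/20 = -3/4 kN
Load 2 — applied couple M₀=19 kN·m at a=5 m (b=L-a=15):
  R_A = M₀/L = 19/20 kN
  R_B = -M₀/L = -19/20 kN
Load 3 — triangular load w₀=13 kN/m (0→w₀ over full span):
  R_A = w₀L/6 = 13·20/6 = 130/3 kN
  R_B = w₀L/3 = 13·20/3 = 260/3 kN
Superposition: R_A = 1351/30 kN, R_B = 2549/30 kN

R_A = 1351/30 kN, R_B = 2549/30 kN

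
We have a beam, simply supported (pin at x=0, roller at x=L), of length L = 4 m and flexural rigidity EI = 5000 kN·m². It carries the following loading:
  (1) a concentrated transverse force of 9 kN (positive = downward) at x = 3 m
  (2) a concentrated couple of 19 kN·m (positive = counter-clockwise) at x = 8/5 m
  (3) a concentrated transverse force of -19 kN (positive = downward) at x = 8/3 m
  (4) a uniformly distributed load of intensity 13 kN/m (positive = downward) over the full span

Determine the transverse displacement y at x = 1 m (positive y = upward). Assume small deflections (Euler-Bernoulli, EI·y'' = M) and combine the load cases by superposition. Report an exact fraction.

y(1) = -82471/20250000 m

Load 1 — point force P=9 kN at a=3 m (b=L-a=1):
  y_1 = -Pbx(L²-b²-x²)/(6LEI)  [x≤a] = -9·1·1·(4²-1²-1²)/(6·4·5000) = -21/20000 m
Load 2 — applied couple M₀=19 kN·m at a=8/5 m (b=L-a=12/5):
  y_2 = (M₀x³/(6L)+C₁x)/EI  [x≤a] with C₁=M₀(3b²-L²)/(6L)=76/75 = (19·1³/(6·4)+(76/75)·1)/5000 = 361/1000000 m
Load 3 — point force P=-19 kN at a=8/3 m (b=L-a=4/3):
  y_3 = -Pbx(L²-b²-x²)/(6LEI)  [x≤a] = -(-19)·(4/3)·1·(4²-(4/3)²-1²)/(6·4·5000) = 2261/810000 m
Load 4 — uniform load w=13 kN/m over full span:
  y_4 = -wx(L³-2Lx²+x³)/(24EI) = -13·1·(4³-2·4·1²+1³)/(24·5000) = -247/40000 m
Superposition: y = Σ y_i = -82471/20250000 m ≈ -0.004073 m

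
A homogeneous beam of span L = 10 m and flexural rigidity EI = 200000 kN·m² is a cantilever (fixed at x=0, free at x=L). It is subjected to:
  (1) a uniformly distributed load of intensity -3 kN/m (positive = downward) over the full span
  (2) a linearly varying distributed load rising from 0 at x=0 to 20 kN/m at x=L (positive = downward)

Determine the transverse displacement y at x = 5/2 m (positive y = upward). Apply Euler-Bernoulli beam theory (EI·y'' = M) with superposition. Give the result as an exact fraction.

y(5/2) = -439/61440 m

Load 1 — uniform load w=-3 kN/m over full span:
  y_1 = -wx²(x²-4Lx+6L²)/(24EI) = -(-3)·(5/2)²·((5/2)²-4·10·(5/2)+6·10²)/(24·200000) = 81/40960 m
Load 2 — triangular load w₀=20 kN/m (0→w₀ over full span):
  y_2 = (w₀Lx³/12-w₀L²x²/6-w₀x⁵/(120L))/EI = (20·10·(5/2)³/12-20·10²·(5/2)²/6-20·(5/2)⁵/(120·10))/200000 = -1121/122880 m
Superposition: y = Σ y_i = -439/61440 m ≈ -0.007145 m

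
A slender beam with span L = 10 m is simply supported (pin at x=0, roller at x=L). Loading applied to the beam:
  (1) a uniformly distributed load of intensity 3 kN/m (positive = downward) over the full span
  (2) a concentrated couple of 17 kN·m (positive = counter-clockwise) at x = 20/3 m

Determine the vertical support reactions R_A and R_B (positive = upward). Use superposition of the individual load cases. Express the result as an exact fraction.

Load 1 — uniform load w=3 kN/m over full span:
  R_A = wL/2 = 3·10/2 = 15 kN
  R_B = wL/2 = 3·10/2 = 15 kN
Load 2 — applied couple M₀=17 kN·m at a=20/3 m (b=L-a=10/3):
  R_A = M₀/L = 17/10 kN
  R_B = -M₀/L = -17/10 kN
Superposition: R_A = 167/10 kN, R_B = 133/10 kN

R_A = 167/10 kN, R_B = 133/10 kN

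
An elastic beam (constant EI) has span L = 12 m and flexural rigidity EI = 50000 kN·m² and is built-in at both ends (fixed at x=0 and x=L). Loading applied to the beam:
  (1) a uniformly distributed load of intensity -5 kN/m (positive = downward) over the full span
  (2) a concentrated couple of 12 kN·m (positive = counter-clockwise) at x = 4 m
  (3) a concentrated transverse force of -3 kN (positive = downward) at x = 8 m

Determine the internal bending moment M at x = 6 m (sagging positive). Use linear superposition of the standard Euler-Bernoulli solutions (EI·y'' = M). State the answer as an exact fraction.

Load 1 — uniform load w=-5 kN/m over full span:
  M_1 = wLx/2 - wL²/12 - wx²/2 = (-5)·12·6/2 - (-5)·12²/12 - (-5)·6²/2 = -30 kN·m
Load 2 — applied couple M₀=12 kN·m at a=4 m (b=L-a=8):
  M_2 = R_Ax - M_A - M₀  [x>a] with R_A=4/3, M_A=0 = (4/3)·6 - 0 - 12 = -4 kN·m
Load 3 — point force P=-3 kN at a=8 m (b=L-a=4):
  M_3 = Pb²(3a+b)x/L³ - Pab²/L²  [x≤a] = (-3)·4²·(3·8+4)·6/12³ - (-3)·8·4²/12² = -2 kN·m
Superposition: M = Σ M_i = -36 kN·m ≈ -36.000000 kN·m

M(6) = -36 kN·m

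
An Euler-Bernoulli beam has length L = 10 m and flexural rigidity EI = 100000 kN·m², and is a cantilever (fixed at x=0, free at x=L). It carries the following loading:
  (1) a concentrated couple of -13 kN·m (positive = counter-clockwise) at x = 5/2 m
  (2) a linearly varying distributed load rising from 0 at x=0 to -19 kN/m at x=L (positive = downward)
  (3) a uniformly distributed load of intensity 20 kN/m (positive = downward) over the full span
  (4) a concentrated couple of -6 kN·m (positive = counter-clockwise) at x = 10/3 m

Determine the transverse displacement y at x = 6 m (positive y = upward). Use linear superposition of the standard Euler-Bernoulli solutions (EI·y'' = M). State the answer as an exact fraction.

y(6) = -2410753/60000000 m

Load 1 — applied couple M₀=-13 kN·m at a=5/2 m (b=L-a=15/2):
  y_1 = M₀a(2x-a)/(2EI)  [x>a] = (-13)·(5/2)·(2·6-(5/2))/(2·100000) = -247/160000 m
Load 2 — triangular load w₀=-19 kN/m (0→w₀ over full span):
  y_2 = (w₀Lx³/12-w₀L²x²/6-w₀x⁵/(120L))/EI = ((-19)·10·6³/12-(-19)·10²·6²/6-(-19)·6⁵/(120·10))/100000 = 101289/1250000 m
Load 3 — uniform load w=20 kN/m over full span:
  y_3 = -wx²(x²-4Lx+6L²)/(24EI) = -20·6²·(6²-4·10·6+6·10²)/(24·100000) = -297/2500 m
Load 4 — applied couple M₀=-6 kN·m at a=10/3 m (b=L-a=20/3):
  y_4 = M₀a(2x-a)/(2EI)  [x>a] = (-6)·(10/3)·(2·6-(10/3))/(2·100000) = -13/15000 m
Superposition: y = Σ y_i = -2410753/60000000 m ≈ -0.040179 m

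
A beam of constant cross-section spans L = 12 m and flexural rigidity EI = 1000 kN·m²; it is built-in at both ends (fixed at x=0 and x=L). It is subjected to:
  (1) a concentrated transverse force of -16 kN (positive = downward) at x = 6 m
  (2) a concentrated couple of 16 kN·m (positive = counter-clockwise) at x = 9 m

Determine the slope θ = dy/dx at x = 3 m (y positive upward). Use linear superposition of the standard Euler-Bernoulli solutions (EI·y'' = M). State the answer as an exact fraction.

θ(3) = 111/4000 rad

Load 1 — point force P=-16 kN at a=6 m (b=L-a=6):
  θ_1 = -Pb²x(2aL-(3a+b)x)/(2L³EI)  [x≤a] = -(-16)·6²·3·(2·6·12-(3·6+6)·3)/(2·12³·1000) = 9/250 rad
Load 2 — applied couple M₀=16 kN·m at a=9 m (b=L-a=3):
  θ_2 = (R_Ax²/2 - M_Ax)/EI  [x≤a] with R_A=3/2, M_A=5 = ((3/2)·3²/2 - 5·3)/1000 = -33/4000 rad
Superposition: θ = Σ θ_i = 111/4000 rad ≈ 0.027750 rad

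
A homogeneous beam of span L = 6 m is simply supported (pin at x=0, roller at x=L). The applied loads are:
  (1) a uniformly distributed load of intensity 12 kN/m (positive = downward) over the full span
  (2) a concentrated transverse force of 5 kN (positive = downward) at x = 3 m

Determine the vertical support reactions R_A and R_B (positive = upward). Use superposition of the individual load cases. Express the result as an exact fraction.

Load 1 — uniform load w=12 kN/m over full span:
  R_A = wL/2 = 12·6/2 = 36 kN
  R_B = wL/2 = 12·6/2 = 36 kN
Load 2 — point force P=5 kN at a=3 m (b=L-a=3):
  R_A = Pb/L = 5·3/6 = 5/2 kN
  R_B = Pa/L = 5·3/6 = 5/2 kN
Superposition: R_A = 77/2 kN, R_B = 77/2 kN

R_A = 77/2 kN, R_B = 77/2 kN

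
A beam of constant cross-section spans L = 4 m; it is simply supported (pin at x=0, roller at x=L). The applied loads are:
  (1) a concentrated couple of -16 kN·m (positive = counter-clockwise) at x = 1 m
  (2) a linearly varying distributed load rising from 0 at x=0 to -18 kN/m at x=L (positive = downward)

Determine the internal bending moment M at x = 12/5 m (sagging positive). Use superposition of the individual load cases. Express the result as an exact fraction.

Load 1 — applied couple M₀=-16 kN·m at a=1 m (b=L-a=3):
  M_1 = M₀x/L - M₀  [x>a] = (-16)·(12/5)/4 - (-16) = 32/5 kN·m
Load 2 — triangular load w₀=-18 kN/m (0→w₀ over full span):
  M_2 = w₀Lx/6 - w₀x³/(6L) = (-18)·4·(12/5)/6 - (-18)·(12/5)³/(6·4) = -2304/125 kN·m
Superposition: M = Σ M_i = -1504/125 kN·m ≈ -12.032000 kN·m

M(12/5) = -1504/125 kN·m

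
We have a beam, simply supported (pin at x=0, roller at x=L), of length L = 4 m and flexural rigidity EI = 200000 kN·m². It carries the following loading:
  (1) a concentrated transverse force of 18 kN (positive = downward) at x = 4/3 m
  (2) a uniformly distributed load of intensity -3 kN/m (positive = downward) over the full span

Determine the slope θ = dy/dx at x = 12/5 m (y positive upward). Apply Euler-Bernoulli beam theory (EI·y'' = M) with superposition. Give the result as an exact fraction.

θ(12/5) = 587/28125000 rad

Load 1 — point force P=18 kN at a=4/3 m (b=L-a=8/3):
  θ_1 = -Pa(2L²-6Lx+3x²+a²)/(6LEI)  [x>a] = -18·(4/3)·(2·4²-6·4·(12/5)+3·(12/5)²+(4/3)²)/(6·4·200000) = 23/703125 rad
Load 2 — uniform load w=-3 kN/m over full span:
  θ_2 = -w(L³-6Lx²+4x³)/(24EI) = -(-3)·(4³-6·4·(12/5)²+4·(12/5)³)/(24·200000) = -37/3125000 rad
Superposition: θ = Σ θ_i = 587/28125000 rad ≈ 0.000021 rad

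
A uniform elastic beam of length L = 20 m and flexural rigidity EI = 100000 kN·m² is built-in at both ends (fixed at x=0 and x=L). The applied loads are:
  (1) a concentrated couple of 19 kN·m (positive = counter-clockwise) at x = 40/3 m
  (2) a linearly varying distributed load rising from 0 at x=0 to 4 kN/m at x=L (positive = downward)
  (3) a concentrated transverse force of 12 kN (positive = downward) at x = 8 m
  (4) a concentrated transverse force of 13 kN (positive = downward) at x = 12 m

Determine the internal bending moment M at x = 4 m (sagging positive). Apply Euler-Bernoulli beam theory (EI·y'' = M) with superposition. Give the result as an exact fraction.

M(4) = -7067/375 kN·m

Load 1 — applied couple M₀=19 kN·m at a=40/3 m (b=L-a=20/3):
  M_1 = R_Ax - M_A  [x≤a] with R_A=19/15, M_A=19/3 = (19/15)·4 - (19/3) = -19/15 kN·m
Load 2 — triangular load w₀=4 kN/m (0→w₀ over full span):
  M_2 = 3w₀Lx/20 - w₀L²/30 - w₀x³/(6L) = 3·4·20·4/20 - 4·20²/30 - 4·4³/(6·20) = -112/15 kN·m
Load 3 — point force P=12 kN at a=8 m (b=L-a=12):
  M_3 = Pb²(3a+b)x/L³ - Pab²/L²  [x≤a] = 12·12²·(3·8+12)·4/20³ - 12·8·12²/20² = -432/125 kN·m
Load 4 — point force P=13 kN at a=12 m (b=L-a=8):
  M_4 = Pb²(3a+b)x/L³ - Pab²/L²  [x≤a] = 13·8²·(3·12+8)·4/20³ - 13·12·8²/20² = -832/125 kN·m
Superposition: M = Σ M_i = -7067/375 kN·m ≈ -18.845333 kN·m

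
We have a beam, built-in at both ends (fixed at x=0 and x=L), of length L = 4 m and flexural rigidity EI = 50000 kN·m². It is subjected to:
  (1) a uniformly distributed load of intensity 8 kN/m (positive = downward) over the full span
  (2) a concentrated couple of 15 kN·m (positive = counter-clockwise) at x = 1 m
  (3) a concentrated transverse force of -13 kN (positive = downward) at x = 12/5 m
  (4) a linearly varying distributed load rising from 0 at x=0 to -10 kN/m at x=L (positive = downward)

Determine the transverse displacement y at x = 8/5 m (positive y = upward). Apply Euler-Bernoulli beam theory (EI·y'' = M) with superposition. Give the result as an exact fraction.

Load 1 — uniform load w=8 kN/m over full span:
  y_1 = -wx²(L-x)²/(24EI) = -8·(8/5)²·(4-(8/5))²/(24·50000) = -192/1953125 m
Load 2 — applied couple M₀=15 kN·m at a=1 m (b=L-a=3):
  y_2 = (R_Ax³/6 - M_Ax²/2 - M₀(x-a)²/2)/EI  [x>a] with R_A=135/32, M_A=-45/16 = ((135/32)·(8/5)³/6 - (-45/16)·(8/5)²/2 - 15·((8/5)-1)²/2)/50000 = 189/2500000 m
Load 3 — point force P=-13 kN at a=12/5 m (b=L-a=8/5):
  y_3 = -Pb²x²(3aL-(3a+b)x)/(6L³EI)  [x≤a] = -(-13)·(8/5)²·(8/5)²·(3·(12/5)·4-(3·(12/5)+(8/5))·(8/5))/(6·4³·50000) = 9568/146484375 m
Load 4 — triangular load w₀=-10 kN/m (0→w₀ over full span):
  y_4 = -w₀x²(L-x)²(x+2L)/(120LEI) = -(-10)·(8/5)²·(4-(8/5))²·((8/5)+2·4)/(120·4·50000) = 576/9765625 m
Superposition: y = Σ y_i = 476231/4687500000 m ≈ 0.000102 m

y(8/5) = 476231/4687500000 m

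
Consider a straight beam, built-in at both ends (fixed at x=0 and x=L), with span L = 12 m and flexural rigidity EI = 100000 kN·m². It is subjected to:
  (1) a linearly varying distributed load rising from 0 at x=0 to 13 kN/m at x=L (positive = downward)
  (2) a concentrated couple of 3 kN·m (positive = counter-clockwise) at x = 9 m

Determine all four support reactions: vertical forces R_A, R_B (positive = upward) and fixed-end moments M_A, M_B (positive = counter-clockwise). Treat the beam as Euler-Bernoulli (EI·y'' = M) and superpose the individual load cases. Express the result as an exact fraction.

Load 1 — triangular load w₀=13 kN/m (0→w₀ over full span):
  R_A = 3w₀L/20 = 3·13·12/20 = 117/5 kN
  M_A = w₀L²/30 = 13·12²/30 = 312/5 kN·m
  R_B = 7w₀L/20 = 7·13·12/20 = 273/5 kN
  M_B = -w₀L²/20 = -13·12²/20 = -468/5 kN·m
Load 2 — applied couple M₀=3 kN·m at a=9 m (b=L-a=3):
  R_A = 6M₀ab/L³ = 6·3·9·3/12³ = 9/32 kN
  M_A = M₀b(2a-b)/L² = 3·3·(2·9-3)/12² = 15/16 kN·m
  R_B = -6M₀ab/L³ = -6·3·9·3/12³ = -9/32 kN
  M_B = M₀a(2b-a)/L² = 3·9·(2·3-9)/12² = -9/16 kN·m
Superposition: R_A = 3789/160 kN, M_A = 5067/80 kN·m, R_B = 8691/160 kN, M_B = -7533/80 kN·m

R_A = 3789/160 kN, M_A = 5067/80 kN·m, R_B = 8691/160 kN, M_B = -7533/80 kN·m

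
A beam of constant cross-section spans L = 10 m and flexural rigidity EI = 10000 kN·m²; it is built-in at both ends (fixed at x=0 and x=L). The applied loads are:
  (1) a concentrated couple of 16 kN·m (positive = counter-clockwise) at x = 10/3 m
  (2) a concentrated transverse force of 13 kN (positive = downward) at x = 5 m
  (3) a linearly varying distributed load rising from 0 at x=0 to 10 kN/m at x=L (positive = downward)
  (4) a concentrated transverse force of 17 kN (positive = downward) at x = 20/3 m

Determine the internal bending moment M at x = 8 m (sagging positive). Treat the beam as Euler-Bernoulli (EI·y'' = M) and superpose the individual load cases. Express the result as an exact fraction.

M(8) = -17/20 kN·m

Load 1 — applied couple M₀=16 kN·m at a=10/3 m (b=L-a=20/3):
  M_1 = R_Ax - M_A - M₀  [x>a] with R_A=32/15, M_A=0 = (32/15)·8 - 0 - 16 = 16/15 kN·m
Load 2 — point force P=13 kN at a=5 m (b=L-a=5):
  M_2 = Pa²(a+3b)(L-x)/L³ - Pa²b/L²  [x>a] = 13·5²·(5+3·5)·(10-8)/10³ - 13·5²·5/10² = -13/4 kN·m
Load 3 — triangular load w₀=10 kN/m (0→w₀ over full span):
  M_3 = 3w₀Lx/20 - w₀L²/30 - w₀x³/(6L) = 3·10·10·8/20 - 10·10²/30 - 10·8³/(6·10) = 4/3 kN·m
Load 4 — point force P=17 kN at a=20/3 m (b=L-a=10/3):
  M_4 = Pa²(a+3b)(L-x)/L³ - Pa²b/L²  [x>a] = 17·(20/3)²·((20/3)+3·(10/3))·(10-8)/10³ - 17·(20/3)²·(10/3)/10² = 0 kN·m
Superposition: M = Σ M_i = -17/20 kN·m ≈ -0.850000 kN·m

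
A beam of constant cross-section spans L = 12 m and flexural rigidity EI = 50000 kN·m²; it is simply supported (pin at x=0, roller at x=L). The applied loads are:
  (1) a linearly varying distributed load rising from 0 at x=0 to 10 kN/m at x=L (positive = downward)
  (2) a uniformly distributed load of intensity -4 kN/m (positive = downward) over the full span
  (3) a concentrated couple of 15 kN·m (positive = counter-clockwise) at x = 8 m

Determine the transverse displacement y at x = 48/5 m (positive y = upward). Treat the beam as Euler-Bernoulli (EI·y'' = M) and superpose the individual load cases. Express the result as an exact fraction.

Load 1 — triangular load w₀=10 kN/m (0→w₀ over full span):
  y_1 = -w₀x(7L⁴-10L²x²+3x⁴)/(360LEI) = -10·(48/5)·(7·12⁴-10·12²·(48/5)²+3·(48/5)⁴)/(360·12·50000) = -164592/9765625 m
Load 2 — uniform load w=-4 kN/m over full span:
  y_2 = -wx(L³-2Lx²+x³)/(24EI) = -(-4)·(48/5)·(12³-2·12·(48/5)²+(48/5)³)/(24·50000) = 25056/1953125 m
Load 3 — applied couple M₀=15 kN·m at a=8 m (b=L-a=4):
  y_3 = (M₀x³/(6L)-M₀(x-a)²/2+C₁x)/EI  [x>a] with C₁=M₀(3b²-L²)/(6L)=-20 = (15·(48/5)³/(6·12)-15·((48/5)-8)²/2+(-20)·(48/5))/50000 = -42/78125 m
Superposition: y = Σ y_i = -44562/9765625 m ≈ -0.004563 m

y(48/5) = -44562/9765625 m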